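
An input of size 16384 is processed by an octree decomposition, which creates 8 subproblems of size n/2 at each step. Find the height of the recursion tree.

For divide and conquer with division factor 2:

Problem sizes at each level:
Level 0: 16384
Level 1: 8192
Level 2: 4096
Level 3: 2048
Level 4: 1024
Level 5: 512
Level 6: 256
Level 7: 128
Level 8: 64
Level 9: 32
Level 10: 16
Level 11: 8
Level 12: 4
Level 13: 2
Level 14: 1

The root is level 0 and the size-1 base case is level 14 (the tree spans levels 0 through 14, i.e. 15 levels counting the root), so the depth is the number of divisions: log_2(16384) = 14

The recursion tree depth is log_2(16384) = 14. At each level, the problem size is divided by 2, so it takes 14 divisions to reduce to a base case of size 1. The algorithm makes 8 recursive calls at each level.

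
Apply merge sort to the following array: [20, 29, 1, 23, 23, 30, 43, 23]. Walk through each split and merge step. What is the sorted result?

Merge sort trace:

Split: [20, 29, 1, 23, 23, 30, 43, 23] -> [20, 29, 1, 23] and [23, 30, 43, 23]
  Split: [20, 29, 1, 23] -> [20, 29] and [1, 23]
    Split: [20, 29] -> [20] and [29]
    Merge: [20] + [29] -> [20, 29]
    Split: [1, 23] -> [1] and [23]
    Merge: [1] + [23] -> [1, 23]
  Merge: [20, 29] + [1, 23] -> [1, 20, 23, 29]
  Split: [23, 30, 43, 23] -> [23, 30] and [43, 23]
    Split: [23, 30] -> [23] and [30]
    Merge: [23] + [30] -> [23, 30]
    Split: [43, 23] -> [43] and [23]
    Merge: [43] + [23] -> [23, 43]
  Merge: [23, 30] + [23, 43] -> [23, 23, 30, 43]
Merge: [1, 20, 23, 29] + [23, 23, 30, 43] -> [1, 20, 23, 23, 23, 29, 30, 43]

Final sorted array: [1, 20, 23, 23, 23, 29, 30, 43]

The merge sort proceeds by recursively splitting the array and merging sorted halves.
After all merges, the sorted array is [1, 20, 23, 23, 23, 29, 30, 43].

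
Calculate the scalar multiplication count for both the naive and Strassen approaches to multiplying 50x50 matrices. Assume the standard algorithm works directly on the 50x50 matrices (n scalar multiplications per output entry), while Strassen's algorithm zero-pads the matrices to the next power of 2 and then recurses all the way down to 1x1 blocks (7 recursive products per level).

Matrix multiplication for 50x50 matrices:

Strassen's algorithm requires power-of-2 dimensions. Pad 50x50 to 64x64 (next power of 2).

Standard algorithm: 50^3 = 125000 multiplications
Strassen's algorithm: 7^(log2(64)) = 7^6 = 117649 multiplications
Savings: 125000 - 117649 = 7351 multiplications

Standard: 125000 multiplications (50^3). Strassen: 117649 multiplications (7^6, after padding to 64x64). Strassen reduces 8 recursive multiplications to 7 at each level.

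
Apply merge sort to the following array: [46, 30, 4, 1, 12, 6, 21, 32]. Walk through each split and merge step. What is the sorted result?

Merge sort trace:

Split: [46, 30, 4, 1, 12, 6, 21, 32] -> [46, 30, 4, 1] and [12, 6, 21, 32]
  Split: [46, 30, 4, 1] -> [46, 30] and [4, 1]
    Split: [46, 30] -> [46] and [30]
    Merge: [46] + [30] -> [30, 46]
    Split: [4, 1] -> [4] and [1]
    Merge: [4] + [1] -> [1, 4]
  Merge: [30, 46] + [1, 4] -> [1, 4, 30, 46]
  Split: [12, 6, 21, 32] -> [12, 6] and [21, 32]
    Split: [12, 6] -> [12] and [6]
    Merge: [12] + [6] -> [6, 12]
    Split: [21, 32] -> [21] and [32]
    Merge: [21] + [32] -> [21, 32]
  Merge: [6, 12] + [21, 32] -> [6, 12, 21, 32]
Merge: [1, 4, 30, 46] + [6, 12, 21, 32] -> [1, 4, 6, 12, 21, 30, 32, 46]

Final sorted array: [1, 4, 6, 12, 21, 30, 32, 46]

The merge sort proceeds by recursively splitting the array and merging sorted halves.
After all merges, the sorted array is [1, 4, 6, 12, 21, 30, 32, 46].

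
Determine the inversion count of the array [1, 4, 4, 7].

Finding inversions in [1, 4, 4, 7]:


Total inversions: 0

The array has 0 inversions. It is already sorted.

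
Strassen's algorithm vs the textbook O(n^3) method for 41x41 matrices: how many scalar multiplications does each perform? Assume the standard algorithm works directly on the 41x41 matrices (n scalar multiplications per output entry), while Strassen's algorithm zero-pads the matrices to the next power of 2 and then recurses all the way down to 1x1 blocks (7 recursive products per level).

Matrix multiplication for 41x41 matrices:

Strassen's algorithm requires power-of-2 dimensions. Pad 41x41 to 64x64 (next power of 2).

Standard algorithm: 41^3 = 68921 multiplications
Strassen's algorithm: 7^(log2(64)) = 7^6 = 117649 multiplications
Difference: 68921 - 117649 = -48728 (Strassen uses MORE here due to padding overhead — for small or just-over-power-of-2 n, padding can outweigh the per-level savings)

Standard: 68921 multiplications (41^3). Strassen: 117649 multiplications (7^6, after padding to 64x64). Strassen reduces 8 recursive multiplications to 7 at each level.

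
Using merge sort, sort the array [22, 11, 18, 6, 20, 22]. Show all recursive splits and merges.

Merge sort trace:

Split: [22, 11, 18, 6, 20, 22] -> [22, 11, 18] and [6, 20, 22]
  Split: [22, 11, 18] -> [22] and [11, 18]
    Split: [11, 18] -> [11] and [18]
    Merge: [11] + [18] -> [11, 18]
  Merge: [22] + [11, 18] -> [11, 18, 22]
  Split: [6, 20, 22] -> [6] and [20, 22]
    Split: [20, 22] -> [20] and [22]
    Merge: [20] + [22] -> [20, 22]
  Merge: [6] + [20, 22] -> [6, 20, 22]
Merge: [11, 18, 22] + [6, 20, 22] -> [6, 11, 18, 20, 22, 22]

Final sorted array: [6, 11, 18, 20, 22, 22]

The merge sort proceeds by recursively splitting the array and merging sorted halves.
After all merges, the sorted array is [6, 11, 18, 20, 22, 22].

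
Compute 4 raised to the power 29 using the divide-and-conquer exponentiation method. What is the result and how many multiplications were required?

Computing 4^29 by squaring (build up from 4^1; each line after the first costs one multiplication):

4^1 = 4
4^2 = (4^1)^2 = 4^2 = 16
4^3 = 4 * 4^2 = 4 * 16 = 64
4^6 = (4^3)^2 = 64^2 = 4096
4^7 = 4 * 4^6 = 4 * 4096 = 16384
4^14 = (4^7)^2 = 16384^2 = 268435456
4^28 = (4^14)^2 = 268435456^2 = 72057594037927936
4^29 = 4 * 4^28 = 4 * 72057594037927936 = 288230376151711744

Result: 288230376151711744
Multiplications needed: 7 (7 lines after 4^1)

4^29 = 288230376151711744. Using exponentiation by squaring, this requires 7 multiplications. The key idea: if the exponent is even, square the half-power; if odd, multiply by the base once.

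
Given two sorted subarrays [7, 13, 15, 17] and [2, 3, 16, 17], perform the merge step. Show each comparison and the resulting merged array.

Merging process:

Compare 7 vs 2: take 2 from right. Merged: [2]
Compare 7 vs 3: take 3 from right. Merged: [2, 3]
Compare 7 vs 16: take 7 from left. Merged: [2, 3, 7]
Compare 13 vs 16: take 13 from left. Merged: [2, 3, 7, 13]
Compare 15 vs 16: take 15 from left. Merged: [2, 3, 7, 13, 15]
Compare 17 vs 16: take 16 from right. Merged: [2, 3, 7, 13, 15, 16]
Compare 17 vs 17: take 17 from left. Merged: [2, 3, 7, 13, 15, 16, 17]
Append remaining from right: [17]. Merged: [2, 3, 7, 13, 15, 16, 17, 17]

Final merged array: [2, 3, 7, 13, 15, 16, 17, 17]
Total comparisons: 7

The merged array is [2, 3, 7, 13, 15, 16, 17, 17], requiring 7 comparisons. The merge step runs in O(n) time where n is the total number of elements.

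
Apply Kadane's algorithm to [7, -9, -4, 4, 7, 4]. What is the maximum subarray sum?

Using Kadane's algorithm on [7, -9, -4, 4, 7, 4]:

Scanning through the array:
Position 1 (value -9): max_ending_here = -2, max_so_far = 7
Position 2 (value -4): max_ending_here = -4, max_so_far = 7
Position 3 (value 4): max_ending_here = 4, max_so_far = 7
Position 4 (value 7): max_ending_here = 11, max_so_far = 11
Position 5 (value 4): max_ending_here = 15, max_so_far = 15

Maximum subarray: [4, 7, 4]
Maximum sum: 15

The maximum subarray is [4, 7, 4] with sum 15. This subarray runs from index 3 to index 5.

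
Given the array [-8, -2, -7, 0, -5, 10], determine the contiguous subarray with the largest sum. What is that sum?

Using Kadane's algorithm on [-8, -2, -7, 0, -5, 10]:

Scanning through the array:
Position 1 (value -2): max_ending_here = -2, max_so_far = -2
Position 2 (value -7): max_ending_here = -7, max_so_far = -2
Position 3 (value 0): max_ending_here = 0, max_so_far = 0
Position 4 (value -5): max_ending_here = -5, max_so_far = 0
Position 5 (value 10): max_ending_here = 10, max_so_far = 10

Maximum subarray: [10]
Maximum sum: 10

The maximum subarray is [10] with sum 10. This subarray runs from index 5 to index 5.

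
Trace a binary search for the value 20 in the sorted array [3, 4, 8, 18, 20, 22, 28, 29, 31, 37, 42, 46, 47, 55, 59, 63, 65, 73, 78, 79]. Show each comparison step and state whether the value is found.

Binary search for 20 in [3, 4, 8, 18, 20, 22, 28, 29, 31, 37, 42, 46, 47, 55, 59, 63, 65, 73, 78, 79]:

lo=0, hi=19, mid=9, arr[mid]=37 -> 37 > 20, search left half
lo=0, hi=8, mid=4, arr[mid]=20 -> Found target at index 4!

Binary search finds 20 at index 4 after 2 comparisons. The search repeatedly halves the search space by comparing with the middle element.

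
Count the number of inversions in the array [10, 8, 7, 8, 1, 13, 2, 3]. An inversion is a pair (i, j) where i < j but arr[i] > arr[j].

Finding inversions in [10, 8, 7, 8, 1, 13, 2, 3]:

(0, 1): arr[0]=10 > arr[1]=8
(0, 2): arr[0]=10 > arr[2]=7
(0, 3): arr[0]=10 > arr[3]=8
(0, 4): arr[0]=10 > arr[4]=1
(0, 6): arr[0]=10 > arr[6]=2
(0, 7): arr[0]=10 > arr[7]=3
(1, 2): arr[1]=8 > arr[2]=7
(1, 4): arr[1]=8 > arr[4]=1
(1, 6): arr[1]=8 > arr[6]=2
(1, 7): arr[1]=8 > arr[7]=3
(2, 4): arr[2]=7 > arr[4]=1
(2, 6): arr[2]=7 > arr[6]=2
(2, 7): arr[2]=7 > arr[7]=3
(3, 4): arr[3]=8 > arr[4]=1
(3, 6): arr[3]=8 > arr[6]=2
(3, 7): arr[3]=8 > arr[7]=3
(5, 6): arr[5]=13 > arr[6]=2
(5, 7): arr[5]=13 > arr[7]=3

Total inversions: 18

The array has 18 inversion(s): (0,1), (0,2), (0,3), (0,4), (0,6), (0,7), (1,2), (1,4), (1,6), (1,7), (2,4), (2,6), (2,7), (3,4), (3,6), (3,7), (5,6), (5,7). Each pair (i,j) satisfies i < j and arr[i] > arr[j].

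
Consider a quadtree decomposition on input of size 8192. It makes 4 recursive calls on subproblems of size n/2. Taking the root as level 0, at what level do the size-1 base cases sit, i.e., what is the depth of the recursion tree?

For divide and conquer with division factor 2:

Problem sizes at each level:
Level 0: 8192
Level 1: 4096
Level 2: 2048
Level 3: 1024
Level 4: 512
Level 5: 256
Level 6: 128
Level 7: 64
Level 8: 32
Level 9: 16
Level 10: 8
Level 11: 4
Level 12: 2
Level 13: 1

The root is level 0 and the size-1 base case is level 13 (the tree spans levels 0 through 13, i.e. 14 levels counting the root), so the depth is the number of divisions: log_2(8192) = 13

The recursion tree depth is log_2(8192) = 13. At each level, the problem size is divided by 2, so it takes 13 divisions to reduce to a base case of size 1. The algorithm makes 4 recursive calls at each level.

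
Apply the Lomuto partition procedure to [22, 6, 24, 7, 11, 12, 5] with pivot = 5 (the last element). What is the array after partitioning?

Lomuto partition with pivot = 5:

Initial array: [22, 6, 24, 7, 11, 12, 5]

arr[0]=22 > 5: no swap
arr[1]=6 > 5: no swap
arr[2]=24 > 5: no swap
arr[3]=7 > 5: no swap
arr[4]=11 > 5: no swap
arr[5]=12 > 5: no swap

Place pivot at position 0: [5, 6, 24, 7, 11, 12, 22]
Pivot position: 0

After partitioning with pivot 5, the array becomes [5, 6, 24, 7, 11, 12, 22]. The pivot is placed at index 0. All elements to the left of the pivot are <= 5, and all elements to the right are > 5.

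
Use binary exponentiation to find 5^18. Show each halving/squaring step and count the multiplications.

Computing 5^18 by squaring (build up from 5^1; each line after the first costs one multiplication):

5^1 = 5
5^2 = (5^1)^2 = 5^2 = 25
5^4 = (5^2)^2 = 25^2 = 625
5^8 = (5^4)^2 = 625^2 = 390625
5^9 = 5 * 5^8 = 5 * 390625 = 1953125
5^18 = (5^9)^2 = 1953125^2 = 3814697265625

Result: 3814697265625
Multiplications needed: 5 (5 lines after 5^1)

5^18 = 3814697265625. Using exponentiation by squaring, this requires 5 multiplications. The key idea: if the exponent is even, square the half-power; if odd, multiply by the base once.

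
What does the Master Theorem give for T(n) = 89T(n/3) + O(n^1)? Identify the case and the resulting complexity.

Master Theorem for T(n) = 89T(n/3) + O(n^1):

a = 89, b = 3, c = 1
log_b(a) = log_3(89) = 4.0857

Case 1: c = 1 < log_3(89) = 4.0857
T(n) = O(n^(log_3 89))

For T(n) = 89T(n/3) + O(n^1): log_3(89) = 4.0857. This is Case 1 of the Master Theorem (c < log_b(a), work dominated by leaves), giving O(n^(log_3 89)).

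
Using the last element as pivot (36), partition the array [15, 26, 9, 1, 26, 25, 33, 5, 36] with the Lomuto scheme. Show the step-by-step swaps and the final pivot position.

Lomuto partition with pivot = 36:

Initial array: [15, 26, 9, 1, 26, 25, 33, 5, 36]

arr[0]=15 <= 36: swap with position 0, array becomes [15, 26, 9, 1, 26, 25, 33, 5, 36]
arr[1]=26 <= 36: swap with position 1, array becomes [15, 26, 9, 1, 26, 25, 33, 5, 36]
arr[2]=9 <= 36: swap with position 2, array becomes [15, 26, 9, 1, 26, 25, 33, 5, 36]
arr[3]=1 <= 36: swap with position 3, array becomes [15, 26, 9, 1, 26, 25, 33, 5, 36]
arr[4]=26 <= 36: swap with position 4, array becomes [15, 26, 9, 1, 26, 25, 33, 5, 36]
arr[5]=25 <= 36: swap with position 5, array becomes [15, 26, 9, 1, 26, 25, 33, 5, 36]
arr[6]=33 <= 36: swap with position 6, array becomes [15, 26, 9, 1, 26, 25, 33, 5, 36]
arr[7]=5 <= 36: swap with position 7, array becomes [15, 26, 9, 1, 26, 25, 33, 5, 36]

Place pivot at position 8: [15, 26, 9, 1, 26, 25, 33, 5, 36]
Pivot position: 8

After partitioning with pivot 36, the array becomes [15, 26, 9, 1, 26, 25, 33, 5, 36]. The pivot is placed at index 8. All elements to the left of the pivot are <= 36, and all elements to the right are > 36.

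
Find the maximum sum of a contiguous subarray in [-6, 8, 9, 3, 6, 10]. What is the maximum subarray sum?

Using Kadane's algorithm on [-6, 8, 9, 3, 6, 10]:

Scanning through the array:
Position 1 (value 8): max_ending_here = 8, max_so_far = 8
Position 2 (value 9): max_ending_here = 17, max_so_far = 17
Position 3 (value 3): max_ending_here = 20, max_so_far = 20
Position 4 (value 6): max_ending_here = 26, max_so_far = 26
Position 5 (value 10): max_ending_here = 36, max_so_far = 36

Maximum subarray: [8, 9, 3, 6, 10]
Maximum sum: 36

The maximum subarray is [8, 9, 3, 6, 10] with sum 36. This subarray runs from index 1 to index 5.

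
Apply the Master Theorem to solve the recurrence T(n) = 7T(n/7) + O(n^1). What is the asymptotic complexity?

Master Theorem for T(n) = 7T(n/7) + O(n^1):

a = 7, b = 7, c = 1
log_b(a) = log_7(7) = 1.0000

Case 2: c = 1 = log_7(7) = 1.0000
T(n) = O(n^1 log n) = O(n log n)

For T(n) = 7T(n/7) + O(n^1): log_7(7) = 1.0000. This is Case 2 of the Master Theorem (c = log_b(a), equal work at all levels), giving O(n log n).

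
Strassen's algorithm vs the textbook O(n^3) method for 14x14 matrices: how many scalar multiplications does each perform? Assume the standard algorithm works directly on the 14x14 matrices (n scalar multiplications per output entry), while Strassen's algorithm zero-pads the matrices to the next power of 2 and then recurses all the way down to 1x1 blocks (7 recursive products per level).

Matrix multiplication for 14x14 matrices:

Strassen's algorithm requires power-of-2 dimensions. Pad 14x14 to 16x16 (next power of 2).

Standard algorithm: 14^3 = 2744 multiplications
Strassen's algorithm: 7^(log2(16)) = 7^4 = 2401 multiplications
Savings: 2744 - 2401 = 343 multiplications

Standard: 2744 multiplications (14^3). Strassen: 2401 multiplications (7^4, after padding to 16x16). Strassen reduces 8 recursive multiplications to 7 at each level.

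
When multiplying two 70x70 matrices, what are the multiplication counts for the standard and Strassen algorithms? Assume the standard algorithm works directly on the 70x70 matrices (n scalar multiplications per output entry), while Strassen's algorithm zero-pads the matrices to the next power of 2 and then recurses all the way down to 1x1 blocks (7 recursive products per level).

Matrix multiplication for 70x70 matrices:

Strassen's algorithm requires power-of-2 dimensions. Pad 70x70 to 128x128 (next power of 2).

Standard algorithm: 70^3 = 343000 multiplications
Strassen's algorithm: 7^(log2(128)) = 7^7 = 823543 multiplications
Difference: 343000 - 823543 = -480543 (Strassen uses MORE here due to padding overhead — for small or just-over-power-of-2 n, padding can outweigh the per-level savings)

Standard: 343000 multiplications (70^3). Strassen: 823543 multiplications (7^7, after padding to 128x128). Strassen reduces 8 recursive multiplications to 7 at each level.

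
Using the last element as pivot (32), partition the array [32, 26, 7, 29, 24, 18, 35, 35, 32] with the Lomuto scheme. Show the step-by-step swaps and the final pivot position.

Lomuto partition with pivot = 32:

Initial array: [32, 26, 7, 29, 24, 18, 35, 35, 32]

arr[0]=32 <= 32: swap with position 0, array becomes [32, 26, 7, 29, 24, 18, 35, 35, 32]
arr[1]=26 <= 32: swap with position 1, array becomes [32, 26, 7, 29, 24, 18, 35, 35, 32]
arr[2]=7 <= 32: swap with position 2, array becomes [32, 26, 7, 29, 24, 18, 35, 35, 32]
arr[3]=29 <= 32: swap with position 3, array becomes [32, 26, 7, 29, 24, 18, 35, 35, 32]
arr[4]=24 <= 32: swap with position 4, array becomes [32, 26, 7, 29, 24, 18, 35, 35, 32]
arr[5]=18 <= 32: swap with position 5, array becomes [32, 26, 7, 29, 24, 18, 35, 35, 32]
arr[6]=35 > 32: no swap
arr[7]=35 > 32: no swap

Place pivot at position 6: [32, 26, 7, 29, 24, 18, 32, 35, 35]
Pivot position: 6

After partitioning with pivot 32, the array becomes [32, 26, 7, 29, 24, 18, 32, 35, 35]. The pivot is placed at index 6. All elements to the left of the pivot are <= 32, and all elements to the right are > 32.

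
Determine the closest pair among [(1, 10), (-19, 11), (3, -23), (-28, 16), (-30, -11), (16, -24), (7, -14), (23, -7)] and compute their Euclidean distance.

Computing all pairwise distances among 8 points:

d((1, 10), (-19, 11)) = 20.025
d((1, 10), (3, -23)) = 33.0606
d((1, 10), (-28, 16)) = 29.6142
d((1, 10), (-30, -11)) = 37.4433
d((1, 10), (16, -24)) = 37.1618
d((1, 10), (7, -14)) = 24.7386
d((1, 10), (23, -7)) = 27.8029
d((-19, 11), (3, -23)) = 40.4969
d((-19, 11), (-28, 16)) = 10.2956
d((-19, 11), (-30, -11)) = 24.5967
d((-19, 11), (16, -24)) = 49.4975
d((-19, 11), (7, -14)) = 36.0694
d((-19, 11), (23, -7)) = 45.6946
d((3, -23), (-28, 16)) = 49.8197
d((3, -23), (-30, -11)) = 35.1141
d((3, -23), (16, -24)) = 13.0384
d((3, -23), (7, -14)) = 9.8489 <-- minimum
d((3, -23), (23, -7)) = 25.6125
d((-28, 16), (-30, -11)) = 27.074
d((-28, 16), (16, -24)) = 59.4643
d((-28, 16), (7, -14)) = 46.0977
d((-28, 16), (23, -7)) = 55.9464
d((-30, -11), (16, -24)) = 47.8017
d((-30, -11), (7, -14)) = 37.1214
d((-30, -11), (23, -7)) = 53.1507
d((16, -24), (7, -14)) = 13.4536
d((16, -24), (23, -7)) = 18.3848
d((7, -14), (23, -7)) = 17.4642

Closest pair: (3, -23) and (7, -14) with distance 9.8489

The closest pair is (3, -23) and (7, -14) with Euclidean distance 9.8489. For 8 points, brute-force pairwise comparison is shown above. For large n, the divide-and-conquer algorithm (sort by x, recurse on halves, check the dividing strip) achieves O(n log n).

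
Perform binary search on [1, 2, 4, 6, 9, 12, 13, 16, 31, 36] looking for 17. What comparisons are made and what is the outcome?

Binary search for 17 in [1, 2, 4, 6, 9, 12, 13, 16, 31, 36]:

lo=0, hi=9, mid=4, arr[mid]=9 -> 9 < 17, search right half
lo=5, hi=9, mid=7, arr[mid]=16 -> 16 < 17, search right half
lo=8, hi=9, mid=8, arr[mid]=31 -> 31 > 17, search left half
lo=8 > hi=7, target 17 not found

Binary search determines that 17 is not in the array after 3 comparisons. The search space was exhausted without finding the target.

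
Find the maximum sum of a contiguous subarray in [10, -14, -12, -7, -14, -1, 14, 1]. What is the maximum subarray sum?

Using Kadane's algorithm on [10, -14, -12, -7, -14, -1, 14, 1]:

Scanning through the array:
Position 1 (value -14): max_ending_here = -4, max_so_far = 10
Position 2 (value -12): max_ending_here = -12, max_so_far = 10
Position 3 (value -7): max_ending_here = -7, max_so_far = 10
Position 4 (value -14): max_ending_here = -14, max_so_far = 10
Position 5 (value -1): max_ending_here = -1, max_so_far = 10
Position 6 (value 14): max_ending_here = 14, max_so_far = 14
Position 7 (value 1): max_ending_here = 15, max_so_far = 15

Maximum subarray: [14, 1]
Maximum sum: 15

The maximum subarray is [14, 1] with sum 15. This subarray runs from index 6 to index 7.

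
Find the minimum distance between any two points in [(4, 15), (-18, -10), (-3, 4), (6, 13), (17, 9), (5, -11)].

Computing all pairwise distances among 6 points:

d((4, 15), (-18, -10)) = 33.3017
d((4, 15), (-3, 4)) = 13.0384
d((4, 15), (6, 13)) = 2.8284 <-- minimum
d((4, 15), (17, 9)) = 14.3178
d((4, 15), (5, -11)) = 26.0192
d((-18, -10), (-3, 4)) = 20.5183
d((-18, -10), (6, 13)) = 33.2415
d((-18, -10), (17, 9)) = 39.8246
d((-18, -10), (5, -11)) = 23.0217
d((-3, 4), (6, 13)) = 12.7279
d((-3, 4), (17, 9)) = 20.6155
d((-3, 4), (5, -11)) = 17.0
d((6, 13), (17, 9)) = 11.7047
d((6, 13), (5, -11)) = 24.0208
d((17, 9), (5, -11)) = 23.3238

Closest pair: (4, 15) and (6, 13) with distance 2.8284

The closest pair is (4, 15) and (6, 13) with Euclidean distance 2.8284. For 6 points, brute-force pairwise comparison is shown above. For large n, the divide-and-conquer algorithm (sort by x, recurse on halves, check the dividing strip) achieves O(n log n).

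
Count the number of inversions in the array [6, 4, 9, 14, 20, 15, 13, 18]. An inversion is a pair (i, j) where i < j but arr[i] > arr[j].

Finding inversions in [6, 4, 9, 14, 20, 15, 13, 18]:

(0, 1): arr[0]=6 > arr[1]=4
(3, 6): arr[3]=14 > arr[6]=13
(4, 5): arr[4]=20 > arr[5]=15
(4, 6): arr[4]=20 > arr[6]=13
(4, 7): arr[4]=20 > arr[7]=18
(5, 6): arr[5]=15 > arr[6]=13

Total inversions: 6

The array has 6 inversion(s): (0,1), (3,6), (4,5), (4,6), (4,7), (5,6). Each pair (i,j) satisfies i < j and arr[i] > arr[j].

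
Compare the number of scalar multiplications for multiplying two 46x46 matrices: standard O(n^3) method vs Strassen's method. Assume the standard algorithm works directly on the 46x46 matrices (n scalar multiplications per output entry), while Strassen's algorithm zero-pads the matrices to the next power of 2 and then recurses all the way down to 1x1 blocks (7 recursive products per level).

Matrix multiplication for 46x46 matrices:

Strassen's algorithm requires power-of-2 dimensions. Pad 46x46 to 64x64 (next power of 2).

Standard algorithm: 46^3 = 97336 multiplications
Strassen's algorithm: 7^(log2(64)) = 7^6 = 117649 multiplications
Difference: 97336 - 117649 = -20313 (Strassen uses MORE here due to padding overhead — for small or just-over-power-of-2 n, padding can outweigh the per-level savings)

Standard: 97336 multiplications (46^3). Strassen: 117649 multiplications (7^6, after padding to 64x64). Strassen reduces 8 recursive multiplications to 7 at each level.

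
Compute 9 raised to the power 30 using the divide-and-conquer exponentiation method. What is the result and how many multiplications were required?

Computing 9^30 by squaring (build up from 9^1; each line after the first costs one multiplication):

9^1 = 9
9^2 = (9^1)^2 = 9^2 = 81
9^3 = 9 * 9^2 = 9 * 81 = 729
9^6 = (9^3)^2 = 729^2 = 531441
9^7 = 9 * 9^6 = 9 * 531441 = 4782969
9^14 = (9^7)^2 = 4782969^2 = 22876792454961
9^15 = 9 * 9^14 = 9 * 22876792454961 = 205891132094649
9^30 = (9^15)^2 = 205891132094649^2 = 42391158275216203514294433201

Result: 42391158275216203514294433201
Multiplications needed: 7 (7 lines after 9^1)

9^30 = 42391158275216203514294433201. Using exponentiation by squaring, this requires 7 multiplications. The key idea: if the exponent is even, square the half-power; if odd, multiply by the base once.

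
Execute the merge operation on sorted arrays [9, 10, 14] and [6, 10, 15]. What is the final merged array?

Merging process:

Compare 9 vs 6: take 6 from right. Merged: [6]
Compare 9 vs 10: take 9 from left. Merged: [6, 9]
Compare 10 vs 10: take 10 from left. Merged: [6, 9, 10]
Compare 14 vs 10: take 10 from right. Merged: [6, 9, 10, 10]
Compare 14 vs 15: take 14 from left. Merged: [6, 9, 10, 10, 14]
Append remaining from right: [15]. Merged: [6, 9, 10, 10, 14, 15]

Final merged array: [6, 9, 10, 10, 14, 15]
Total comparisons: 5

The merged array is [6, 9, 10, 10, 14, 15], requiring 5 comparisons. The merge step runs in O(n) time where n is the total number of elements.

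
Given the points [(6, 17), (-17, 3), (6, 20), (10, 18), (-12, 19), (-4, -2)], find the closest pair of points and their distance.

Computing all pairwise distances among 6 points:

d((6, 17), (-17, 3)) = 26.9258
d((6, 17), (6, 20)) = 3.0 <-- minimum
d((6, 17), (10, 18)) = 4.1231
d((6, 17), (-12, 19)) = 18.1108
d((6, 17), (-4, -2)) = 21.4709
d((-17, 3), (6, 20)) = 28.6007
d((-17, 3), (10, 18)) = 30.8869
d((-17, 3), (-12, 19)) = 16.7631
d((-17, 3), (-4, -2)) = 13.9284
d((6, 20), (10, 18)) = 4.4721
d((6, 20), (-12, 19)) = 18.0278
d((6, 20), (-4, -2)) = 24.1661
d((10, 18), (-12, 19)) = 22.0227
d((10, 18), (-4, -2)) = 24.4131
d((-12, 19), (-4, -2)) = 22.4722

Closest pair: (6, 17) and (6, 20) with distance 3.0

The closest pair is (6, 17) and (6, 20) with Euclidean distance 3.0. For 6 points, brute-force pairwise comparison is shown above. For large n, the divide-and-conquer algorithm (sort by x, recurse on halves, check the dividing strip) achieves O(n log n).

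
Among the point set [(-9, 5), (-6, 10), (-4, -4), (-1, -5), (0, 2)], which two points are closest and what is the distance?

Computing all pairwise distances among 5 points:

d((-9, 5), (-6, 10)) = 5.831
d((-9, 5), (-4, -4)) = 10.2956
d((-9, 5), (-1, -5)) = 12.8062
d((-9, 5), (0, 2)) = 9.4868
d((-6, 10), (-4, -4)) = 14.1421
d((-6, 10), (-1, -5)) = 15.8114
d((-6, 10), (0, 2)) = 10.0
d((-4, -4), (-1, -5)) = 3.1623 <-- minimum
d((-4, -4), (0, 2)) = 7.2111
d((-1, -5), (0, 2)) = 7.0711

Closest pair: (-4, -4) and (-1, -5) with distance 3.1623

The closest pair is (-4, -4) and (-1, -5) with Euclidean distance 3.1623. For 5 points, brute-force pairwise comparison is shown above. For large n, the divide-and-conquer algorithm (sort by x, recurse on halves, check the dividing strip) achieves O(n log n).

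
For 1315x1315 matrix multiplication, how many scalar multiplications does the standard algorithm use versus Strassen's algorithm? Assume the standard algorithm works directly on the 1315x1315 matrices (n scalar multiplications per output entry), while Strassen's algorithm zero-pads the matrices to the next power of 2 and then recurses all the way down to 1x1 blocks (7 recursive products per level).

Matrix multiplication for 1315x1315 matrices:

Strassen's algorithm requires power-of-2 dimensions. Pad 1315x1315 to 2048x2048 (next power of 2).

Standard algorithm: 1315^3 = 2273930875 multiplications
Strassen's algorithm: 7^(log2(2048)) = 7^11 = 1977326743 multiplications
Savings: 2273930875 - 1977326743 = 296604132 multiplications

Standard: 2273930875 multiplications (1315^3). Strassen: 1977326743 multiplications (7^11, after padding to 2048x2048). Strassen reduces 8 recursive multiplications to 7 at each level.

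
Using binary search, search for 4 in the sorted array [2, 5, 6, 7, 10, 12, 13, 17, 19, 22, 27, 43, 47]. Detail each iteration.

Binary search for 4 in [2, 5, 6, 7, 10, 12, 13, 17, 19, 22, 27, 43, 47]:

lo=0, hi=12, mid=6, arr[mid]=13 -> 13 > 4, search left half
lo=0, hi=5, mid=2, arr[mid]=6 -> 6 > 4, search left half
lo=0, hi=1, mid=0, arr[mid]=2 -> 2 < 4, search right half
lo=1, hi=1, mid=1, arr[mid]=5 -> 5 > 4, search left half
lo=1 > hi=0, target 4 not found

Binary search determines that 4 is not in the array after 4 comparisons. The search space was exhausted without finding the target.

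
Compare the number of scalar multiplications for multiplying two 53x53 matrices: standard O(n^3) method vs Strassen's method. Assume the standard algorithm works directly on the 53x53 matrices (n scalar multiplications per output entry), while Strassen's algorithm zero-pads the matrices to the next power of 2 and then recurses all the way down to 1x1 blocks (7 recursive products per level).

Matrix multiplication for 53x53 matrices:

Strassen's algorithm requires power-of-2 dimensions. Pad 53x53 to 64x64 (next power of 2).

Standard algorithm: 53^3 = 148877 multiplications
Strassen's algorithm: 7^(log2(64)) = 7^6 = 117649 multiplications
Savings: 148877 - 117649 = 31228 multiplications

Standard: 148877 multiplications (53^3). Strassen: 117649 multiplications (7^6, after padding to 64x64). Strassen reduces 8 recursive multiplications to 7 at each level.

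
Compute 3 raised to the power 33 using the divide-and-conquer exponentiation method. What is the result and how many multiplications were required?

Computing 3^33 by squaring (build up from 3^1; each line after the first costs one multiplication):

3^1 = 3
3^2 = (3^1)^2 = 3^2 = 9
3^4 = (3^2)^2 = 9^2 = 81
3^8 = (3^4)^2 = 81^2 = 6561
3^16 = (3^8)^2 = 6561^2 = 43046721
3^32 = (3^16)^2 = 43046721^2 = 1853020188851841
3^33 = 3 * 3^32 = 3 * 1853020188851841 = 5559060566555523

Result: 5559060566555523
Multiplications needed: 6 (6 lines after 3^1)

3^33 = 5559060566555523. Using exponentiation by squaring, this requires 6 multiplications. The key idea: if the exponent is even, square the half-power; if odd, multiply by the base once.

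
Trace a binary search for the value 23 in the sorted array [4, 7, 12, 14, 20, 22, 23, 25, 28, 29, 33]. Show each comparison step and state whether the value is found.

Binary search for 23 in [4, 7, 12, 14, 20, 22, 23, 25, 28, 29, 33]:

lo=0, hi=10, mid=5, arr[mid]=22 -> 22 < 23, search right half
lo=6, hi=10, mid=8, arr[mid]=28 -> 28 > 23, search left half
lo=6, hi=7, mid=6, arr[mid]=23 -> Found target at index 6!

Binary search finds 23 at index 6 after 3 comparisons. The search repeatedly halves the search space by comparing with the middle element.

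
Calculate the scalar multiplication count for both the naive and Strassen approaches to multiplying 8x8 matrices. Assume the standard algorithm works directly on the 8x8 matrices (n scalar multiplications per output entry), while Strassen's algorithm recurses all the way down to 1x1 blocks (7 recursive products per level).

Matrix multiplication for 8x8 matrices:

Standard algorithm: 8^3 = 512 multiplications
Strassen's algorithm: 7^(log2(8)) = 7^3 = 343 multiplications
Savings: 512 - 343 = 169 multiplications

Standard: 512 multiplications (8^3). Strassen: 343 multiplications (7^3). Strassen reduces 8 recursive multiplications to 7 at each level.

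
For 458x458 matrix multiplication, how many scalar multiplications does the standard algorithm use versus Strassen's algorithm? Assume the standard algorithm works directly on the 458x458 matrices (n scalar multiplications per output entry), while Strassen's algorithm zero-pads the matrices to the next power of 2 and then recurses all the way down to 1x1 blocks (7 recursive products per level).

Matrix multiplication for 458x458 matrices:

Strassen's algorithm requires power-of-2 dimensions. Pad 458x458 to 512x512 (next power of 2).

Standard algorithm: 458^3 = 96071912 multiplications
Strassen's algorithm: 7^(log2(512)) = 7^9 = 40353607 multiplications
Savings: 96071912 - 40353607 = 55718305 multiplications

Standard: 96071912 multiplications (458^3). Strassen: 40353607 multiplications (7^9, after padding to 512x512). Strassen reduces 8 recursive multiplications to 7 at each level.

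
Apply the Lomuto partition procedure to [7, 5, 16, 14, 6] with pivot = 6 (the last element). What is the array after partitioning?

Lomuto partition with pivot = 6:

Initial array: [7, 5, 16, 14, 6]

arr[0]=7 > 6: no swap
arr[1]=5 <= 6: swap with position 0, array becomes [5, 7, 16, 14, 6]
arr[2]=16 > 6: no swap
arr[3]=14 > 6: no swap

Place pivot at position 1: [5, 6, 16, 14, 7]
Pivot position: 1

After partitioning with pivot 6, the array becomes [5, 6, 16, 14, 7]. The pivot is placed at index 1. All elements to the left of the pivot are <= 6, and all elements to the right are > 6.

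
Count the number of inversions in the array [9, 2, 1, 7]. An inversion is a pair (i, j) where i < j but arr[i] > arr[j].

Finding inversions in [9, 2, 1, 7]:

(0, 1): arr[0]=9 > arr[1]=2
(0, 2): arr[0]=9 > arr[2]=1
(0, 3): arr[0]=9 > arr[3]=7
(1, 2): arr[1]=2 > arr[2]=1

Total inversions: 4

The array has 4 inversion(s): (0,1), (0,2), (0,3), (1,2). Each pair (i,j) satisfies i < j and arr[i] > arr[j].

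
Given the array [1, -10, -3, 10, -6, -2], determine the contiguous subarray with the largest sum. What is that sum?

Using Kadane's algorithm on [1, -10, -3, 10, -6, -2]:

Scanning through the array:
Position 1 (value -10): max_ending_here = -9, max_so_far = 1
Position 2 (value -3): max_ending_here = -3, max_so_far = 1
Position 3 (value 10): max_ending_here = 10, max_so_far = 10
Position 4 (value -6): max_ending_here = 4, max_so_far = 10
Position 5 (value -2): max_ending_here = 2, max_so_far = 10

Maximum subarray: [10]
Maximum sum: 10

The maximum subarray is [10] with sum 10. This subarray runs from index 3 to index 3.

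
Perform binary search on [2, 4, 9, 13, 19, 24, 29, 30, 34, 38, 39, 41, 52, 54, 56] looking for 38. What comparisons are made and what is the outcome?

Binary search for 38 in [2, 4, 9, 13, 19, 24, 29, 30, 34, 38, 39, 41, 52, 54, 56]:

lo=0, hi=14, mid=7, arr[mid]=30 -> 30 < 38, search right half
lo=8, hi=14, mid=11, arr[mid]=41 -> 41 > 38, search left half
lo=8, hi=10, mid=9, arr[mid]=38 -> Found target at index 9!

Binary search finds 38 at index 9 after 3 comparisons. The search repeatedly halves the search space by comparing with the middle element.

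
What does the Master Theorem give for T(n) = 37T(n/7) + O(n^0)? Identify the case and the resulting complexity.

Master Theorem for T(n) = 37T(n/7) + O(n^0):

a = 37, b = 7, c = 0
log_b(a) = log_7(37) = 1.8556

Case 1: c = 0 < log_7(37) = 1.8556
T(n) = O(n^(log_7 37))

For T(n) = 37T(n/7) + O(n^0): log_7(37) = 1.8556. This is Case 1 of the Master Theorem (c < log_b(a), work dominated by leaves), giving O(n^(log_7 37)).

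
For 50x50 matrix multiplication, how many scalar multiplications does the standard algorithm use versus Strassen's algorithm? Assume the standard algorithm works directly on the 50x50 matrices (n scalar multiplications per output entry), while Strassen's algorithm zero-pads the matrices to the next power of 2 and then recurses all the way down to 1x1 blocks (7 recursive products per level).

Matrix multiplication for 50x50 matrices:

Strassen's algorithm requires power-of-2 dimensions. Pad 50x50 to 64x64 (next power of 2).

Standard algorithm: 50^3 = 125000 multiplications
Strassen's algorithm: 7^(log2(64)) = 7^6 = 117649 multiplications
Savings: 125000 - 117649 = 7351 multiplications

Standard: 125000 multiplications (50^3). Strassen: 117649 multiplications (7^6, after padding to 64x64). Strassen reduces 8 recursive multiplications to 7 at each level.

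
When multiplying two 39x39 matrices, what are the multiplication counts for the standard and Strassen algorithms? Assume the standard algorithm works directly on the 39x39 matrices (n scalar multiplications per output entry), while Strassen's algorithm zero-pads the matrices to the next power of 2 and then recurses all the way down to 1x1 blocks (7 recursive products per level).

Matrix multiplication for 39x39 matrices:

Strassen's algorithm requires power-of-2 dimensions. Pad 39x39 to 64x64 (next power of 2).

Standard algorithm: 39^3 = 59319 multiplications
Strassen's algorithm: 7^(log2(64)) = 7^6 = 117649 multiplications
Difference: 59319 - 117649 = -58330 (Strassen uses MORE here due to padding overhead — for small or just-over-power-of-2 n, padding can outweigh the per-level savings)

Standard: 59319 multiplications (39^3). Strassen: 117649 multiplications (7^6, after padding to 64x64). Strassen reduces 8 recursive multiplications to 7 at each level.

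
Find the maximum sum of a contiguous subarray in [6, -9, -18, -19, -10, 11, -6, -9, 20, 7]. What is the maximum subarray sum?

Using Kadane's algorithm on [6, -9, -18, -19, -10, 11, -6, -9, 20, 7]:

Scanning through the array:
Position 1 (value -9): max_ending_here = -3, max_so_far = 6
Position 2 (value -18): max_ending_here = -18, max_so_far = 6
Position 3 (value -19): max_ending_here = -19, max_so_far = 6
Position 4 (value -10): max_ending_here = -10, max_so_far = 6
Position 5 (value 11): max_ending_here = 11, max_so_far = 11
Position 6 (value -6): max_ending_here = 5, max_so_far = 11
Position 7 (value -9): max_ending_here = -4, max_so_far = 11
Position 8 (value 20): max_ending_here = 20, max_so_far = 20
Position 9 (value 7): max_ending_here = 27, max_so_far = 27

Maximum subarray: [20, 7]
Maximum sum: 27

The maximum subarray is [20, 7] with sum 27. This subarray runs from index 8 to index 9.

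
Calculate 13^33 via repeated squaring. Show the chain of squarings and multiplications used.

Computing 13^33 by squaring (build up from 13^1; each line after the first costs one multiplication):

13^1 = 13
13^2 = (13^1)^2 = 13^2 = 169
13^4 = (13^2)^2 = 169^2 = 28561
13^8 = (13^4)^2 = 28561^2 = 815730721
13^16 = (13^8)^2 = 815730721^2 = 665416609183179841
13^32 = (13^16)^2 = 665416609183179841^2 = 442779263776840698304313192148785281
13^33 = 13 * 13^32 = 13 * 442779263776840698304313192148785281 = 5756130429098929077956071497934208653

Result: 5756130429098929077956071497934208653
Multiplications needed: 6 (6 lines after 13^1)

13^33 = 5756130429098929077956071497934208653. Using exponentiation by squaring, this requires 6 multiplications. The key idea: if the exponent is even, square the half-power; if odd, multiply by the base once.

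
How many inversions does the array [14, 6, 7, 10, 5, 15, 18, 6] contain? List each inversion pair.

Finding inversions in [14, 6, 7, 10, 5, 15, 18, 6]:

(0, 1): arr[0]=14 > arr[1]=6
(0, 2): arr[0]=14 > arr[2]=7
(0, 3): arr[0]=14 > arr[3]=10
(0, 4): arr[0]=14 > arr[4]=5
(0, 7): arr[0]=14 > arr[7]=6
(1, 4): arr[1]=6 > arr[4]=5
(2, 4): arr[2]=7 > arr[4]=5
(2, 7): arr[2]=7 > arr[7]=6
(3, 4): arr[3]=10 > arr[4]=5
(3, 7): arr[3]=10 > arr[7]=6
(5, 7): arr[5]=15 > arr[7]=6
(6, 7): arr[6]=18 > arr[7]=6

Total inversions: 12

The array has 12 inversion(s): (0,1), (0,2), (0,3), (0,4), (0,7), (1,4), (2,4), (2,7), (3,4), (3,7), (5,7), (6,7). Each pair (i,j) satisfies i < j and arr[i] > arr[j].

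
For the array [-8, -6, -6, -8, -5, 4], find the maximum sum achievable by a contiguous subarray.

Using Kadane's algorithm on [-8, -6, -6, -8, -5, 4]:

Scanning through the array:
Position 1 (value -6): max_ending_here = -6, max_so_far = -6
Position 2 (value -6): max_ending_here = -6, max_so_far = -6
Position 3 (value -8): max_ending_here = -8, max_so_far = -6
Position 4 (value -5): max_ending_here = -5, max_so_far = -5
Position 5 (value 4): max_ending_here = 4, max_so_far = 4

Maximum subarray: [4]
Maximum sum: 4

The maximum subarray is [4] with sum 4. This subarray runs from index 5 to index 5.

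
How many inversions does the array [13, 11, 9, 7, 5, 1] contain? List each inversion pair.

Finding inversions in [13, 11, 9, 7, 5, 1]:

(0, 1): arr[0]=13 > arr[1]=11
(0, 2): arr[0]=13 > arr[2]=9
(0, 3): arr[0]=13 > arr[3]=7
(0, 4): arr[0]=13 > arr[4]=5
(0, 5): arr[0]=13 > arr[5]=1
(1, 2): arr[1]=11 > arr[2]=9
(1, 3): arr[1]=11 > arr[3]=7
(1, 4): arr[1]=11 > arr[4]=5
(1, 5): arr[1]=11 > arr[5]=1
(2, 3): arr[2]=9 > arr[3]=7
(2, 4): arr[2]=9 > arr[4]=5
(2, 5): arr[2]=9 > arr[5]=1
(3, 4): arr[3]=7 > arr[4]=5
(3, 5): arr[3]=7 > arr[5]=1
(4, 5): arr[4]=5 > arr[5]=1

Total inversions: 15

The array has 15 inversion(s): (0,1), (0,2), (0,3), (0,4), (0,5), (1,2), (1,3), (1,4), (1,5), (2,3), (2,4), (2,5), (3,4), (3,5), (4,5). Each pair (i,j) satisfies i < j and arr[i] > arr[j].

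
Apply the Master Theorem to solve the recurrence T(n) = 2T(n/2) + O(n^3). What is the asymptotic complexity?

Master Theorem for T(n) = 2T(n/2) + O(n^3):

a = 2, b = 2, c = 3
log_b(a) = log_2(2) = 1.0000

Case 3: c = 3 > log_2(2) = 1.0000
T(n) = O(n^3) = O(n^3)

For T(n) = 2T(n/2) + O(n^3): log_2(2) = 1.0000. This is Case 3 of the Master Theorem (c > log_b(a), work dominated by root), giving O(n^3).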